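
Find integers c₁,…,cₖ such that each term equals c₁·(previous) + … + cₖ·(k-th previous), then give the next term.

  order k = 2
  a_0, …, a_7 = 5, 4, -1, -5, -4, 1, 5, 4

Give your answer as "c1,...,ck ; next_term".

1,-1 ; -1

  a_2 = 1·4 + -1·5 = -1
  a_3 = 1·-1 + -1·4 = -5
  a_4 = 1·-5 + -1·-1 = -4
  a_5 = 1·-4 + -1·-5 = 1
  a_6 = 1·1 + -1·-4 = 5
  a_7 = 1·5 + -1·1 = 4
  a_8 = 1·4 + -1·5 = -1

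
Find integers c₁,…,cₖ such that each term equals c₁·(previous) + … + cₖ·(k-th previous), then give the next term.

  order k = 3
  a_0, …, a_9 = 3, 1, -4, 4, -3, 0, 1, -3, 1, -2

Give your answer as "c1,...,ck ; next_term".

0,1,1 ; -2

  a_3 = 0·-4 + 1·1 + 1·3 = 4
  a_4 = 0·4 + 1·-4 + 1·1 = -3
  a_5 = 0·-3 + 1·4 + 1·-4 = 0
  a_6 = 0·0 + 1·-3 + 1·4 = 1
  a_7 = 0·1 + 1·0 + 1·-3 = -3
  a_8 = 0·-3 + 1·1 + 1·0 = 1
  a_9 = 0·1 + 1·-3 + 1·1 = -2
  a_10 = 0·-2 + 1·1 + 1·-3 = -2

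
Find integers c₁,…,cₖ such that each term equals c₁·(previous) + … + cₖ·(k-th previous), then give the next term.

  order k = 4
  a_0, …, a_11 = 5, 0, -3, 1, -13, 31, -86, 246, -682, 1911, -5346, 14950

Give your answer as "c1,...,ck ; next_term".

  a_4 = -2·1 + 2·-3 + -1·0 + -1·5 = -13
  a_5 = -2·-13 + 2·1 + -1·-3 + -1·0 = 31
  a_6 = -2·31 + 2·-13 + -1·1 + -1·-3 = -86
  a_7 = -2·-86 + 2·31 + -1·-13 + -1·1 = 246
  a_8 = -2·246 + 2·-86 + -1·31 + -1·-13 = -682
  a_9 = -2·-682 + 2·246 + -1·-86 + -1·31 = 1911
  a_10 = -2·1911 + 2·-682 + -1·246 + -1·-86 = -5346
  a_11 = -2·-5346 + 2·1911 + -1·-682 + -1·246 = 14950
  a_12 = -2·14950 + 2·-5346 + -1·1911 + -1·-682 = -41821

-2,2,-1,-1 ; -41821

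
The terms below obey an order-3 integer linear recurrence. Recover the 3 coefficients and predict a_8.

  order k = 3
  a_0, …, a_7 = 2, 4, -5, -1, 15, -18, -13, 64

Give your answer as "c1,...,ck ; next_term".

-1,-2,1 ; -56

  a_3 = -1·-5 + -2·4 + 1·2 = -1
  a_4 = -1·-1 + -2·-5 + 1·4 = 15
  a_5 = -1·15 + -2·-1 + 1·-5 = -18
  a_6 = -1·-18 + -2·15 + 1·-1 = -13
  a_7 = -1·-13 + -2·-18 + 1·15 = 64
  a_8 = -1·64 + -2·-13 + 1·-18 = -56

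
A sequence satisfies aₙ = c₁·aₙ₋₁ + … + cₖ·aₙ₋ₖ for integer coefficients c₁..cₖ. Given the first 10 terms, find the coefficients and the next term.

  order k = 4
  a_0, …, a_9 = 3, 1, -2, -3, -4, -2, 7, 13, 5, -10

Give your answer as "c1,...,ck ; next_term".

  a_4 = 1·-3 + -2·-2 + 1·1 + -2·3 = -4
  a_5 = 1·-4 + -2·-3 + 1·-2 + -2·1 = -2
  a_6 = 1·-2 + -2·-4 + 1·-3 + -2·-2 = 7
  a_7 = 1·7 + -2·-2 + 1·-4 + -2·-3 = 13
  a_8 = 1·13 + -2·7 + 1·-2 + -2·-4 = 5
  a_9 = 1·5 + -2·13 + 1·7 + -2·-2 = -10
  a_10 = 1·-10 + -2·5 + 1·13 + -2·7 = -21

1,-2,1,-2 ; -21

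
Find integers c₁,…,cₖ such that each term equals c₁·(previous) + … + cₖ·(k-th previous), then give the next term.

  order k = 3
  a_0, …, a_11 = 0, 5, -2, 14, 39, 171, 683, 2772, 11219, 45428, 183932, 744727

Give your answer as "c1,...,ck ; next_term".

3,4,1 ; 3015337

  a_3 = 3·-2 + 4·5 + 1·0 = 14
  a_4 = 3·14 + 4·-2 + 1·5 = 39
  a_5 = 3·39 + 4·14 + 1·-2 = 171
  a_6 = 3·171 + 4·39 + 1·14 = 683
  a_7 = 3·683 + 4·171 + 1·39 = 2772
  a_8 = 3·2772 + 4·683 + 1·171 = 11219
  a_9 = 3·11219 + 4·2772 + 1·683 = 45428
  a_10 = 3·45428 + 4·11219 + 1·2772 = 183932
  a_11 = 3·183932 + 4·45428 + 1·11219 = 744727
  a_12 = 3·744727 + 4·183932 + 1·45428 = 3015337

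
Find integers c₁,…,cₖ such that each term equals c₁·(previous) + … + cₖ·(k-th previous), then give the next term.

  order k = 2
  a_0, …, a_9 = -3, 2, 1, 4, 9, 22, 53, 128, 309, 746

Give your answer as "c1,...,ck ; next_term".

  a_2 = 2·2 + 1·-3 = 1
  a_3 = 2·1 + 1·2 = 4
  a_4 = 2·4 + 1·1 = 9
  a_5 = 2·9 + 1·4 = 22
  a_6 = 2·22 + 1·9 = 53
  a_7 = 2·53 + 1·22 = 128
  a_8 = 2·128 + 1·53 = 309
  a_9 = 2·309 + 1·128 = 746
  a_10 = 2·746 + 1·309 = 1801

2,1 ; 1801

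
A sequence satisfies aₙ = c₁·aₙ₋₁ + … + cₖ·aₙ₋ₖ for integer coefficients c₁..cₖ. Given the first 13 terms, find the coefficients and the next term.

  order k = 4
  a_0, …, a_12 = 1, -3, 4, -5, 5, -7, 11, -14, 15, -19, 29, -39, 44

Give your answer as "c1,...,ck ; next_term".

  a_4 = -1·-5 + -1·4 + -1·-3 + 1·1 = 5
  a_5 = -1·5 + -1·-5 + -1·4 + 1·-3 = -7
  a_6 = -1·-7 + -1·5 + -1·-5 + 1·4 = 11
  a_7 = -1·11 + -1·-7 + -1·5 + 1·-5 = -14
  a_8 = -1·-14 + -1·11 + -1·-7 + 1·5 = 15
  a_9 = -1·15 + -1·-14 + -1·11 + 1·-7 = -19
  a_10 = -1·-19 + -1·15 + -1·-14 + 1·11 = 29
  a_11 = -1·29 + -1·-19 + -1·15 + 1·-14 = -39
  a_12 = -1·-39 + -1·29 + -1·-19 + 1·15 = 44
  a_13 = -1·44 + -1·-39 + -1·29 + 1·-19 = -53

-1,-1,-1,1 ; -53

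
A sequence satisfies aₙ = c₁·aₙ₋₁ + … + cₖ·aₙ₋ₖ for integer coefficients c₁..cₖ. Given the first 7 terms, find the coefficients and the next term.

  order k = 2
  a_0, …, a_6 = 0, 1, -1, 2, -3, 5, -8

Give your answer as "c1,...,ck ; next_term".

  a_2 = -1·1 + 1·0 = -1
  a_3 = -1·-1 + 1·1 = 2
  a_4 = -1·2 + 1·-1 = -3
  a_5 = -1·-3 + 1·2 = 5
  a_6 = -1·5 + 1·-3 = -8
  a_7 = -1·-8 + 1·5 = 13

-1,1 ; 13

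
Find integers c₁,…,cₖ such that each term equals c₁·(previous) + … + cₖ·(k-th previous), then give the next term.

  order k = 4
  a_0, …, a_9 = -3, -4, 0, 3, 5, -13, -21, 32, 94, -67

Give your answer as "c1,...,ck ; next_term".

0,-3,-2,1 ; -367

  a_4 = 0·3 + -3·0 + -2·-4 + 1·-3 = 5
  a_5 = 0·5 + -3·3 + -2·0 + 1·-4 = -13
  a_6 = 0·-13 + -3·5 + -2·3 + 1·0 = -21
  a_7 = 0·-21 + -3·-13 + -2·5 + 1·3 = 32
  a_8 = 0·32 + -3·-21 + -2·-13 + 1·5 = 94
  a_9 = 0·94 + -3·32 + -2·-21 + 1·-13 = -67
  a_10 = 0·-67 + -3·94 + -2·32 + 1·-21 = -367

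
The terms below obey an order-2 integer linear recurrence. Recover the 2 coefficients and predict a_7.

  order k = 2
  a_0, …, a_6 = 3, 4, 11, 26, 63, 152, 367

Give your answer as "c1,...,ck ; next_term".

  a_2 = 2·4 + 1·3 = 11
  a_3 = 2·11 + 1·4 = 26
  a_4 = 2·26 + 1·11 = 63
  a_5 = 2·63 + 1·26 = 152
  a_6 = 2·152 + 1·63 = 367
  a_7 = 2·367 + 1·152 = 886

2,1 ; 886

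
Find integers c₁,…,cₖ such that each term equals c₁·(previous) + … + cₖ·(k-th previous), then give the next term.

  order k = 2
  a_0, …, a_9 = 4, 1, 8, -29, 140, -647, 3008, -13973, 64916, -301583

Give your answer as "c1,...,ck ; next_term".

-4,3 ; 1401080

  a_2 = -4·1 + 3·4 = 8
  a_3 = -4·8 + 3·1 = -29
  a_4 = -4·-29 + 3·8 = 140
  a_5 = -4·140 + 3·-29 = -647
  a_6 = -4·-647 + 3·140 = 3008
  a_7 = -4·3008 + 3·-647 = -13973
  a_8 = -4·-13973 + 3·3008 = 64916
  a_9 = -4·64916 + 3·-13973 = -301583
  a_10 = -4·-301583 + 3·64916 = 1401080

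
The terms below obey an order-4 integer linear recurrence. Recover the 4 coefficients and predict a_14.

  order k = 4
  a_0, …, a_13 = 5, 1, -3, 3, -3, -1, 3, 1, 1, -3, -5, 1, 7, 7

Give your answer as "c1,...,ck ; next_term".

0,-1,-1,-1 ; -3

  a_4 = 0·3 + -1·-3 + -1·1 + -1·5 = -3
  a_5 = 0·-3 + -1·3 + -1·-3 + -1·1 = -1
  a_6 = 0·-1 + -1·-3 + -1·3 + -1·-3 = 3
  a_7 = 0·3 + -1·-1 + -1·-3 + -1·3 = 1
  a_8 = 0·1 + -1·3 + -1·-1 + -1·-3 = 1
  a_9 = 0·1 + -1·1 + -1·3 + -1·-1 = -3
  a_10 = 0·-3 + -1·1 + -1·1 + -1·3 = -5
  a_11 = 0·-5 + -1·-3 + -1·1 + -1·1 = 1
  a_12 = 0·1 + -1·-5 + -1·-3 + -1·1 = 7
  a_13 = 0·7 + -1·1 + -1·-5 + -1·-3 = 7
  a_14 = 0·7 + -1·7 + -1·1 + -1·-5 = -3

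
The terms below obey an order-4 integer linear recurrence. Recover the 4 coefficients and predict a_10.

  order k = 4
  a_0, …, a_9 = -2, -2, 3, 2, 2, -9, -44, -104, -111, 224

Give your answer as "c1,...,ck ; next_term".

  a_4 = 3·2 + -4·3 + -3·-2 + -1·-2 = 2
  a_5 = 3·2 + -4·2 + -3·3 + -1·-2 = -9
  a_6 = 3·-9 + -4·2 + -3·2 + -1·3 = -44
  a_7 = 3·-44 + -4·-9 + -3·2 + -1·2 = -104
  a_8 = 3·-104 + -4·-44 + -3·-9 + -1·2 = -111
  a_9 = 3·-111 + -4·-104 + -3·-44 + -1·-9 = 224
  a_10 = 3·224 + -4·-111 + -3·-104 + -1·-44 = 1472

3,-4,-3,-1 ; 1472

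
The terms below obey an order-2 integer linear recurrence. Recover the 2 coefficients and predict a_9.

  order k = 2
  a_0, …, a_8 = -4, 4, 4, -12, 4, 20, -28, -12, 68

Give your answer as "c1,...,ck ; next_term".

  a_2 = -1·4 + -2·-4 = 4
  a_3 = -1·4 + -2·4 = -12
  a_4 = -1·-12 + -2·4 = 4
  a_5 = -1·4 + -2·-12 = 20
  a_6 = -1·20 + -2·4 = -28
  a_7 = -1·-28 + -2·20 = -12
  a_8 = -1·-12 + -2·-28 = 68
  a_9 = -1·68 + -2·-12 = -44

-1,-2 ; -44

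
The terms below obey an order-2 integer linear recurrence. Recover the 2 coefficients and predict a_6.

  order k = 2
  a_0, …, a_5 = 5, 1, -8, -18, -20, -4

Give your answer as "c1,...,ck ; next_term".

2,-2 ; 32

  a_2 = 2·1 + -2·5 = -8
  a_3 = 2·-8 + -2·1 = -18
  a_4 = 2·-18 + -2·-8 = -20
  a_5 = 2·-20 + -2·-18 = -4
  a_6 = 2·-4 + -2·-20 = 32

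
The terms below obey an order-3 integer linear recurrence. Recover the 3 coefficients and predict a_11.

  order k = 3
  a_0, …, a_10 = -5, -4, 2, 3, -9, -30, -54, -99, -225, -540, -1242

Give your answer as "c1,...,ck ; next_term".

  a_3 = 3·2 + -3·-4 + 3·-5 = 3
  a_4 = 3·3 + -3·2 + 3·-4 = -9
  a_5 = 3·-9 + -3·3 + 3·2 = -30
  a_6 = 3·-30 + -3·-9 + 3·3 = -54
  a_7 = 3·-54 + -3·-30 + 3·-9 = -99
  a_8 = 3·-99 + -3·-54 + 3·-30 = -225
  a_9 = 3·-225 + -3·-99 + 3·-54 = -540
  a_10 = 3·-540 + -3·-225 + 3·-99 = -1242
  a_11 = 3·-1242 + -3·-540 + 3·-225 = -2781

3,-3,3 ; -2781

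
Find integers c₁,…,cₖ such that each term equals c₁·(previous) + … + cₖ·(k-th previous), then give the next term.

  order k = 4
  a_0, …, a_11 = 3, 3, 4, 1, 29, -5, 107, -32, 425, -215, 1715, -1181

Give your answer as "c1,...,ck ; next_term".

-1,3,3,3 ; 6956

  a_4 = -1·1 + 3·4 + 3·3 + 3·3 = 29
  a_5 = -1·29 + 3·1 + 3·4 + 3·3 = -5
  a_6 = -1·-5 + 3·29 + 3·1 + 3·4 = 107
  a_7 = -1·107 + 3·-5 + 3·29 + 3·1 = -32
  a_8 = -1·-32 + 3·107 + 3·-5 + 3·29 = 425
  a_9 = -1·425 + 3·-32 + 3·107 + 3·-5 = -215
  a_10 = -1·-215 + 3·425 + 3·-32 + 3·107 = 1715
  a_11 = -1·1715 + 3·-215 + 3·425 + 3·-32 = -1181
  a_12 = -1·-1181 + 3·1715 + 3·-215 + 3·425 = 6956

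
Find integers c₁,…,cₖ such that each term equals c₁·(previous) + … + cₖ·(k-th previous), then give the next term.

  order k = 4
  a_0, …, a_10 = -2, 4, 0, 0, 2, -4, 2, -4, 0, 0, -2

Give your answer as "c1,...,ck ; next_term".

0,1,0,-1 ; 4

  a_4 = 0·0 + 1·0 + 0·4 + -1·-2 = 2
  a_5 = 0·2 + 1·0 + 0·0 + -1·4 = -4
  a_6 = 0·-4 + 1·2 + 0·0 + -1·0 = 2
  a_7 = 0·2 + 1·-4 + 0·2 + -1·0 = -4
  a_8 = 0·-4 + 1·2 + 0·-4 + -1·2 = 0
  a_9 = 0·0 + 1·-4 + 0·2 + -1·-4 = 0
  a_10 = 0·0 + 1·0 + 0·-4 + -1·2 = -2
  a_11 = 0·-2 + 1·0 + 0·0 + -1·-4 = 4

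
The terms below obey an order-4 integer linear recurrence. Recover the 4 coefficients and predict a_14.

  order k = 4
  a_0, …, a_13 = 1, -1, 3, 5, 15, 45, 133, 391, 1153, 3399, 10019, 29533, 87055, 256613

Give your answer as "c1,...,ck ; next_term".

  a_4 = 2·5 + 2·3 + 2·-1 + 1·1 = 15
  a_5 = 2·15 + 2·5 + 2·3 + 1·-1 = 45
  a_6 = 2·45 + 2·15 + 2·5 + 1·3 = 133
  a_7 = 2·133 + 2·45 + 2·15 + 1·5 = 391
  a_8 = 2·391 + 2·133 + 2·45 + 1·15 = 1153
  a_9 = 2·1153 + 2·391 + 2·133 + 1·45 = 3399
  a_10 = 2·3399 + 2·1153 + 2·391 + 1·133 = 10019
  a_11 = 2·10019 + 2·3399 + 2·1153 + 1·391 = 29533
  a_12 = 2·29533 + 2·10019 + 2·3399 + 1·1153 = 87055
  a_13 = 2·87055 + 2·29533 + 2·10019 + 1·3399 = 256613
  a_14 = 2·256613 + 2·87055 + 2·29533 + 1·10019 = 756421

2,2,2,1 ; 756421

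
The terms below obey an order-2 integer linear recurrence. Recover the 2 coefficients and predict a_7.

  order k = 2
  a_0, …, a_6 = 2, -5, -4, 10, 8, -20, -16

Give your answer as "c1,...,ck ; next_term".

  a_2 = 0·-5 + -2·2 = -4
  a_3 = 0·-4 + -2·-5 = 10
  a_4 = 0·10 + -2·-4 = 8
  a_5 = 0·8 + -2·10 = -20
  a_6 = 0·-20 + -2·8 = -16
  a_7 = 0·-16 + -2·-20 = 40

0,-2 ; 40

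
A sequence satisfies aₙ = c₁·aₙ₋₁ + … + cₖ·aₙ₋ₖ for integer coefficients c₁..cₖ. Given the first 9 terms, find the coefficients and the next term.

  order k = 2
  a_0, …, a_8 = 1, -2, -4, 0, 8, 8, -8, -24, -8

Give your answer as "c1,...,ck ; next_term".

  a_2 = 1·-2 + -2·1 = -4
  a_3 = 1·-4 + -2·-2 = 0
  a_4 = 1·0 + -2·-4 = 8
  a_5 = 1·8 + -2·0 = 8
  a_6 = 1·8 + -2·8 = -8
  a_7 = 1·-8 + -2·8 = -24
  a_8 = 1·-24 + -2·-8 = -8
  a_9 = 1·-8 + -2·-24 = 40

1,-2 ; 40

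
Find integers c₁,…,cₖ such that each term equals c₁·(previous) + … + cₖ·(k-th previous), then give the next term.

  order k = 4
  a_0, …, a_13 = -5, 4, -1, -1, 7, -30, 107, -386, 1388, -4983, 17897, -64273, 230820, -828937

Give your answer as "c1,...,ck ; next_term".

  a_4 = -3·-1 + 2·-1 + -1·4 + -2·-5 = 7
  a_5 = -3·7 + 2·-1 + -1·-1 + -2·4 = -30
  a_6 = -3·-30 + 2·7 + -1·-1 + -2·-1 = 107
  a_7 = -3·107 + 2·-30 + -1·7 + -2·-1 = -386
  a_8 = -3·-386 + 2·107 + -1·-30 + -2·7 = 1388
  a_9 = -3·1388 + 2·-386 + -1·107 + -2·-30 = -4983
  a_10 = -3·-4983 + 2·1388 + -1·-386 + -2·107 = 17897
  a_11 = -3·17897 + 2·-4983 + -1·1388 + -2·-386 = -64273
  a_12 = -3·-64273 + 2·17897 + -1·-4983 + -2·1388 = 230820
  a_13 = -3·230820 + 2·-64273 + -1·17897 + -2·-4983 = -828937
  a_14 = -3·-828937 + 2·230820 + -1·-64273 + -2·17897 = 2976930

-3,2,-1,-2 ; 2976930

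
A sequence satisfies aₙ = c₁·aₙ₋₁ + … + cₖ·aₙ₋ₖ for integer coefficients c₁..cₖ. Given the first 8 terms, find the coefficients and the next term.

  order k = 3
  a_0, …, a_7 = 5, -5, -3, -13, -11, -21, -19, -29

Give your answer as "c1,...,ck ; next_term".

1,1,-1 ; -27

  a_3 = 1·-3 + 1·-5 + -1·5 = -13
  a_4 = 1·-13 + 1·-3 + -1·-5 = -11
  a_5 = 1·-11 + 1·-13 + -1·-3 = -21
  a_6 = 1·-21 + 1·-11 + -1·-13 = -19
  a_7 = 1·-19 + 1·-21 + -1·-11 = -29
  a_8 = 1·-29 + 1·-19 + -1·-21 = -27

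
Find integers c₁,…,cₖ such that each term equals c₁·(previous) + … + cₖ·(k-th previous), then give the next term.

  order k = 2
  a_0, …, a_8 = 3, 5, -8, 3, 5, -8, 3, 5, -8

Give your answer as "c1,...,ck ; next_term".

-1,-1 ; 3

  a_2 = -1·5 + -1·3 = -8
  a_3 = -1·-8 + -1·5 = 3
  a_4 = -1·3 + -1·-8 = 5
  a_5 = -1·5 + -1·3 = -8
  a_6 = -1·-8 + -1·5 = 3
  a_7 = -1·3 + -1·-8 = 5
  a_8 = -1·5 + -1·3 = -8
  a_9 = -1·-8 + -1·5 = 3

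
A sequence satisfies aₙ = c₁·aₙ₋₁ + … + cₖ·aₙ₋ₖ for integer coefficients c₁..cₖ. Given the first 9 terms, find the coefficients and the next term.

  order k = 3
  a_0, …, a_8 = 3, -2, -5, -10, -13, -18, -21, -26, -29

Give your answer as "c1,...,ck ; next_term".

  a_3 = 1·-5 + 1·-2 + -1·3 = -10
  a_4 = 1·-10 + 1·-5 + -1·-2 = -13
  a_5 = 1·-13 + 1·-10 + -1·-5 = -18
  a_6 = 1·-18 + 1·-13 + -1·-10 = -21
  a_7 = 1·-21 + 1·-18 + -1·-13 = -26
  a_8 = 1·-26 + 1·-21 + -1·-18 = -29
  a_9 = 1·-29 + 1·-26 + -1·-21 = -34

1,1,-1 ; -34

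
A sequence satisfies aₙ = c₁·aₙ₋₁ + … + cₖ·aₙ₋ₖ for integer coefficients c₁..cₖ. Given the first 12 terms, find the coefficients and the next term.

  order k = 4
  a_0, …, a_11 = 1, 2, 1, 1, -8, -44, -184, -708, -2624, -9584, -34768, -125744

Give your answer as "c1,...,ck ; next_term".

  a_4 = 4·1 + 0·1 + -4·2 + -4·1 = -8
  a_5 = 4·-8 + 0·1 + -4·1 + -4·2 = -44
  a_6 = 4·-44 + 0·-8 + -4·1 + -4·1 = -184
  a_7 = 4·-184 + 0·-44 + -4·-8 + -4·1 = -708
  a_8 = 4·-708 + 0·-184 + -4·-44 + -4·-8 = -2624
  a_9 = 4·-2624 + 0·-708 + -4·-184 + -4·-44 = -9584
  a_10 = 4·-9584 + 0·-2624 + -4·-708 + -4·-184 = -34768
  a_11 = 4·-34768 + 0·-9584 + -4·-2624 + -4·-708 = -125744
  a_12 = 4·-125744 + 0·-34768 + -4·-9584 + -4·-2624 = -454144

4,0,-4,-4 ; -454144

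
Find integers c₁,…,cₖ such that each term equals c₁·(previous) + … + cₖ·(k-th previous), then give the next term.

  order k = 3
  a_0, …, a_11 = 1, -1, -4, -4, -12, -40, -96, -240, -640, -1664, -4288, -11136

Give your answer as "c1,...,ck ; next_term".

2,0,4 ; -28928

  a_3 = 2·-4 + 0·-1 + 4·1 = -4
  a_4 = 2·-4 + 0·-4 + 4·-1 = -12
  a_5 = 2·-12 + 0·-4 + 4·-4 = -40
  a_6 = 2·-40 + 0·-12 + 4·-4 = -96
  a_7 = 2·-96 + 0·-40 + 4·-12 = -240
  a_8 = 2·-240 + 0·-96 + 4·-40 = -640
  a_9 = 2·-640 + 0·-240 + 4·-96 = -1664
  a_10 = 2·-1664 + 0·-640 + 4·-240 = -4288
  a_11 = 2·-4288 + 0·-1664 + 4·-640 = -11136
  a_12 = 2·-11136 + 0·-4288 + 4·-1664 = -28928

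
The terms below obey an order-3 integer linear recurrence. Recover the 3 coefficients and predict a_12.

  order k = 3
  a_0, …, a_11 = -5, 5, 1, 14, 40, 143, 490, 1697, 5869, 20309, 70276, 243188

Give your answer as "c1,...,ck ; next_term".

  a_3 = 4·1 + -1·5 + -3·-5 = 14
  a_4 = 4·14 + -1·1 + -3·5 = 40
  a_5 = 4·40 + -1·14 + -3·1 = 143
  a_6 = 4·143 + -1·40 + -3·14 = 490
  a_7 = 4·490 + -1·143 + -3·40 = 1697
  a_8 = 4·1697 + -1·490 + -3·143 = 5869
  a_9 = 4·5869 + -1·1697 + -3·490 = 20309
  a_10 = 4·20309 + -1·5869 + -3·1697 = 70276
  a_11 = 4·70276 + -1·20309 + -3·5869 = 243188
  a_12 = 4·243188 + -1·70276 + -3·20309 = 841549

4,-1,-3 ; 841549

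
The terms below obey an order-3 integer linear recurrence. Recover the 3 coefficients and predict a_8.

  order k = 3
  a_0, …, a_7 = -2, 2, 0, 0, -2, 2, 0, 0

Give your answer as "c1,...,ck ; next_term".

  a_3 = -1·0 + -1·2 + -1·-2 = 0
  a_4 = -1·0 + -1·0 + -1·2 = -2
  a_5 = -1·-2 + -1·0 + -1·0 = 2
  a_6 = -1·2 + -1·-2 + -1·0 = 0
  a_7 = -1·0 + -1·2 + -1·-2 = 0
  a_8 = -1·0 + -1·0 + -1·2 = -2

-1,-1,-1 ; -2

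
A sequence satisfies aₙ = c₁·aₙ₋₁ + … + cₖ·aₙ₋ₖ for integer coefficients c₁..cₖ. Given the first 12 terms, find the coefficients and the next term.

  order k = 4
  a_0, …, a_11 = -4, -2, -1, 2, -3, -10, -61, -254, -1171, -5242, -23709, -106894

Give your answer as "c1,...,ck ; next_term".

4,3,-4,4 ; -482419

  a_4 = 4·2 + 3·-1 + -4·-2 + 4·-4 = -3
  a_5 = 4·-3 + 3·2 + -4·-1 + 4·-2 = -10
  a_6 = 4·-10 + 3·-3 + -4·2 + 4·-1 = -61
  a_7 = 4·-61 + 3·-10 + -4·-3 + 4·2 = -254
  a_8 = 4·-254 + 3·-61 + -4·-10 + 4·-3 = -1171
  a_9 = 4·-1171 + 3·-254 + -4·-61 + 4·-10 = -5242
  a_10 = 4·-5242 + 3·-1171 + -4·-254 + 4·-61 = -23709
  a_11 = 4·-23709 + 3·-5242 + -4·-1171 + 4·-254 = -106894
  a_12 = 4·-106894 + 3·-23709 + -4·-5242 + 4·-1171 = -482419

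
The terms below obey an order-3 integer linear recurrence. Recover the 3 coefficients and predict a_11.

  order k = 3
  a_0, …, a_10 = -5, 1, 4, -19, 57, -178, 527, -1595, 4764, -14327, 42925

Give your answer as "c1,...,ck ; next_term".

-2,4,3 ; -128866

  a_3 = -2·4 + 4·1 + 3·-5 = -19
  a_4 = -2·-19 + 4·4 + 3·1 = 57
  a_5 = -2·57 + 4·-19 + 3·4 = -178
  a_6 = -2·-178 + 4·57 + 3·-19 = 527
  a_7 = -2·527 + 4·-178 + 3·57 = -1595
  a_8 = -2·-1595 + 4·527 + 3·-178 = 4764
  a_9 = -2·4764 + 4·-1595 + 3·527 = -14327
  a_10 = -2·-14327 + 4·4764 + 3·-1595 = 42925
  a_11 = -2·42925 + 4·-14327 + 3·4764 = -128866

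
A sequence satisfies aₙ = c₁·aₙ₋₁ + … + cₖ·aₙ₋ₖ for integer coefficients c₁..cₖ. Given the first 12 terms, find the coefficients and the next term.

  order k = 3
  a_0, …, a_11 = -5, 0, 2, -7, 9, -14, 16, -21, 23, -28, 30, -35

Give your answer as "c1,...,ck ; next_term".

  a_3 = -1·2 + 1·0 + 1·-5 = -7
  a_4 = -1·-7 + 1·2 + 1·0 = 9
  a_5 = -1·9 + 1·-7 + 1·2 = -14
  a_6 = -1·-14 + 1·9 + 1·-7 = 16
  a_7 = -1·16 + 1·-14 + 1·9 = -21
  a_8 = -1·-21 + 1·16 + 1·-14 = 23
  a_9 = -1·23 + 1·-21 + 1·16 = -28
  a_10 = -1·-28 + 1·23 + 1·-21 = 30
  a_11 = -1·30 + 1·-28 + 1·23 = -35
  a_12 = -1·-35 + 1·30 + 1·-28 = 37

-1,1,1 ; 37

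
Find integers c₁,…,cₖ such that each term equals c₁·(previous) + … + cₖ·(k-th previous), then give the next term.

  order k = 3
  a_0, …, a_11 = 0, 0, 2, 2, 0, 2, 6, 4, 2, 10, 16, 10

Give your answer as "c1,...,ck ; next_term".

1,-1,2 ; 14

  a_3 = 1·2 + -1·0 + 2·0 = 2
  a_4 = 1·2 + -1·2 + 2·0 = 0
  a_5 = 1·0 + -1·2 + 2·2 = 2
  a_6 = 1·2 + -1·0 + 2·2 = 6
  a_7 = 1·6 + -1·2 + 2·0 = 4
  a_8 = 1·4 + -1·6 + 2·2 = 2
  a_9 = 1·2 + -1·4 + 2·6 = 10
  a_10 = 1·10 + -1·2 + 2·4 = 16
  a_11 = 1·16 + -1·10 + 2·2 = 10
  a_12 = 1·10 + -1·16 + 2·10 = 14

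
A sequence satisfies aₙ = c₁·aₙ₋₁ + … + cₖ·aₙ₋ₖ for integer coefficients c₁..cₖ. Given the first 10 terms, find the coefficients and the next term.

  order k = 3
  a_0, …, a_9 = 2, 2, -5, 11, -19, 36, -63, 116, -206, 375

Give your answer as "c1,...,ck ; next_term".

  a_3 = -1·-5 + 2·2 + 1·2 = 11
  a_4 = -1·11 + 2·-5 + 1·2 = -19
  a_5 = -1·-19 + 2·11 + 1·-5 = 36
  a_6 = -1·36 + 2·-19 + 1·11 = -63
  a_7 = -1·-63 + 2·36 + 1·-19 = 116
  a_8 = -1·116 + 2·-63 + 1·36 = -206
  a_9 = -1·-206 + 2·116 + 1·-63 = 375
  a_10 = -1·375 + 2·-206 + 1·116 = -671

-1,2,1 ; -671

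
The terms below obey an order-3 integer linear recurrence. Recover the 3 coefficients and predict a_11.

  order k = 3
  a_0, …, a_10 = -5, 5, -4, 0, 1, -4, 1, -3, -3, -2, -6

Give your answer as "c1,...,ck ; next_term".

  a_3 = 0·-4 + 1·5 + 1·-5 = 0
  a_4 = 0·0 + 1·-4 + 1·5 = 1
  a_5 = 0·1 + 1·0 + 1·-4 = -4
  a_6 = 0·-4 + 1·1 + 1·0 = 1
  a_7 = 0·1 + 1·-4 + 1·1 = -3
  a_8 = 0·-3 + 1·1 + 1·-4 = -3
  a_9 = 0·-3 + 1·-3 + 1·1 = -2
  a_10 = 0·-2 + 1·-3 + 1·-3 = -6
  a_11 = 0·-6 + 1·-2 + 1·-3 = -5

0,1,1 ; -5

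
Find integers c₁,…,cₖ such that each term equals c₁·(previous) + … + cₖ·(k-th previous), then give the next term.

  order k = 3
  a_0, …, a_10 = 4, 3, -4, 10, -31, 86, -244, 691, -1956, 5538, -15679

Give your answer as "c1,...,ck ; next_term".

-2,2,-1 ; 44390

  a_3 = -2·-4 + 2·3 + -1·4 = 10
  a_4 = -2·10 + 2·-4 + -1·3 = -31
  a_5 = -2·-31 + 2·10 + -1·-4 = 86
  a_6 = -2·86 + 2·-31 + -1·10 = -244
  a_7 = -2·-244 + 2·86 + -1·-31 = 691
  a_8 = -2·691 + 2·-244 + -1·86 = -1956
  a_9 = -2·-1956 + 2·691 + -1·-244 = 5538
  a_10 = -2·5538 + 2·-1956 + -1·691 = -15679
  a_11 = -2·-15679 + 2·5538 + -1·-1956 = 44390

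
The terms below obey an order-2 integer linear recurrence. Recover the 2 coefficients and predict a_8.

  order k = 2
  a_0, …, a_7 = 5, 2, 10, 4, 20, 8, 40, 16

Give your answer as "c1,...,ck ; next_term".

  a_2 = 0·2 + 2·5 = 10
  a_3 = 0·10 + 2·2 = 4
  a_4 = 0·4 + 2·10 = 20
  a_5 = 0·20 + 2·4 = 8
  a_6 = 0·8 + 2·20 = 40
  a_7 = 0·40 + 2·8 = 16
  a_8 = 0·16 + 2·40 = 80

0,2 ; 80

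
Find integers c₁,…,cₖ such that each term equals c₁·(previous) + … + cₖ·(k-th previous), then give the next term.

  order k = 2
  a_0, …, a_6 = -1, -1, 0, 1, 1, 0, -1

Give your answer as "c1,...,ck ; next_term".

  a_2 = 1·-1 + -1·-1 = 0
  a_3 = 1·0 + -1·-1 = 1
  a_4 = 1·1 + -1·0 = 1
  a_5 = 1·1 + -1·1 = 0
  a_6 = 1·0 + -1·1 = -1
  a_7 = 1·-1 + -1·0 = -1

1,-1 ; -1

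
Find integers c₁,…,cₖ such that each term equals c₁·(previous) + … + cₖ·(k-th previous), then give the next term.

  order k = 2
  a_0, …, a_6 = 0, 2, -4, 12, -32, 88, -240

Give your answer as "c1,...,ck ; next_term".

  a_2 = -2·2 + 2·0 = -4
  a_3 = -2·-4 + 2·2 = 12
  a_4 = -2·12 + 2·-4 = -32
  a_5 = -2·-32 + 2·12 = 88
  a_6 = -2·88 + 2·-32 = -240
  a_7 = -2·-240 + 2·88 = 656

-2,2 ; 656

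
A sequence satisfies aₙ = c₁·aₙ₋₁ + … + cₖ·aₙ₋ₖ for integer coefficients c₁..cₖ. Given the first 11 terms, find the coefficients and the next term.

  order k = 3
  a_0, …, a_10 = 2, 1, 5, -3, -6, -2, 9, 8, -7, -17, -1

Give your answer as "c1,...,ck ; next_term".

0,-1,-1 ; 24

  a_3 = 0·5 + -1·1 + -1·2 = -3
  a_4 = 0·-3 + -1·5 + -1·1 = -6
  a_5 = 0·-6 + -1·-3 + -1·5 = -2
  a_6 = 0·-2 + -1·-6 + -1·-3 = 9
  a_7 = 0·9 + -1·-2 + -1·-6 = 8
  a_8 = 0·8 + -1·9 + -1·-2 = -7
  a_9 = 0·-7 + -1·8 + -1·9 = -17
  a_10 = 0·-17 + -1·-7 + -1·8 = -1
  a_11 = 0·-1 + -1·-17 + -1·-7 = 24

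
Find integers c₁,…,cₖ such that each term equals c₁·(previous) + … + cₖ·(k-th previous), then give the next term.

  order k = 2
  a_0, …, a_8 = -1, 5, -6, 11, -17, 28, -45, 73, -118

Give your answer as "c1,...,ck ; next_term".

  a_2 = -1·5 + 1·-1 = -6
  a_3 = -1·-6 + 1·5 = 11
  a_4 = -1·11 + 1·-6 = -17
  a_5 = -1·-17 + 1·11 = 28
  a_6 = -1·28 + 1·-17 = -45
  a_7 = -1·-45 + 1·28 = 73
  a_8 = -1·73 + 1·-45 = -118
  a_9 = -1·-118 + 1·73 = 191

-1,1 ; 191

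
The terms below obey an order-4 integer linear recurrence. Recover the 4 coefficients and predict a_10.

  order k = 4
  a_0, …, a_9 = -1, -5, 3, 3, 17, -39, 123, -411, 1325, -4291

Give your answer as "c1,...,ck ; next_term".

-2,3,-3,1 ; 13913

  a_4 = -2·3 + 3·3 + -3·-5 + 1·-1 = 17
  a_5 = -2·17 + 3·3 + -3·3 + 1·-5 = -39
  a_6 = -2·-39 + 3·17 + -3·3 + 1·3 = 123
  a_7 = -2·123 + 3·-39 + -3·17 + 1·3 = -411
  a_8 = -2·-411 + 3·123 + -3·-39 + 1·17 = 1325
  a_9 = -2·1325 + 3·-411 + -3·123 + 1·-39 = -4291
  a_10 = -2·-4291 + 3·1325 + -3·-411 + 1·123 = 13913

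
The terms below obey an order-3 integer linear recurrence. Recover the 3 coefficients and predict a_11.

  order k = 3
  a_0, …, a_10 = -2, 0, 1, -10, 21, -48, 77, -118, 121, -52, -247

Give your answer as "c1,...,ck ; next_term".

-2,1,4 ; 926

  a_3 = -2·1 + 1·0 + 4·-2 = -10
  a_4 = -2·-10 + 1·1 + 4·0 = 21
  a_5 = -2·21 + 1·-10 + 4·1 = -48
  a_6 = -2·-48 + 1·21 + 4·-10 = 77
  a_7 = -2·77 + 1·-48 + 4·21 = -118
  a_8 = -2·-118 + 1·77 + 4·-48 = 121
  a_9 = -2·121 + 1·-118 + 4·77 = -52
  a_10 = -2·-52 + 1·121 + 4·-118 = -247
  a_11 = -2·-247 + 1·-52 + 4·121 = 926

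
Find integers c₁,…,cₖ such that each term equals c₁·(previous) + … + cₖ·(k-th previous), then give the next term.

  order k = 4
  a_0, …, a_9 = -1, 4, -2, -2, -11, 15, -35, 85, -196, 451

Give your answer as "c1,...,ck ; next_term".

  a_4 = -1·-2 + 2·-2 + -2·4 + 1·-1 = -11
  a_5 = -1·-11 + 2·-2 + -2·-2 + 1·4 = 15
  a_6 = -1·15 + 2·-11 + -2·-2 + 1·-2 = -35
  a_7 = -1·-35 + 2·15 + -2·-11 + 1·-2 = 85
  a_8 = -1·85 + 2·-35 + -2·15 + 1·-11 = -196
  a_9 = -1·-196 + 2·85 + -2·-35 + 1·15 = 451
  a_10 = -1·451 + 2·-196 + -2·85 + 1·-35 = -1048

-1,2,-2,1 ; -1048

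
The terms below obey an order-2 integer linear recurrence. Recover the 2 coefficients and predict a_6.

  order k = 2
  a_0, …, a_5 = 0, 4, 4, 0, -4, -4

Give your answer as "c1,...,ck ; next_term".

1,-1 ; 0

  a_2 = 1·4 + -1·0 = 4
  a_3 = 1·4 + -1·4 = 0
  a_4 = 1·0 + -1·4 = -4
  a_5 = 1·-4 + -1·0 = -4
  a_6 = 1·-4 + -1·-4 = 0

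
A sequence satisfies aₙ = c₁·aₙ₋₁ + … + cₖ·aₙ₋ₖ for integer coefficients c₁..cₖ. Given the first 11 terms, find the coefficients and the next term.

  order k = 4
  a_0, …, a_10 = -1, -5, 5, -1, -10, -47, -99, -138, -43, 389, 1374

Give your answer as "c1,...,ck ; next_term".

  a_4 = 3·-1 + -3·5 + -2·-5 + 2·-1 = -10
  a_5 = 3·-10 + -3·-1 + -2·5 + 2·-5 = -47
  a_6 = 3·-47 + -3·-10 + -2·-1 + 2·5 = -99
  a_7 = 3·-99 + -3·-47 + -2·-10 + 2·-1 = -138
  a_8 = 3·-138 + -3·-99 + -2·-47 + 2·-10 = -43
  a_9 = 3·-43 + -3·-138 + -2·-99 + 2·-47 = 389
  a_10 = 3·389 + -3·-43 + -2·-138 + 2·-99 = 1374
  a_11 = 3·1374 + -3·389 + -2·-43 + 2·-138 = 2765

3,-3,-2,2 ; 2765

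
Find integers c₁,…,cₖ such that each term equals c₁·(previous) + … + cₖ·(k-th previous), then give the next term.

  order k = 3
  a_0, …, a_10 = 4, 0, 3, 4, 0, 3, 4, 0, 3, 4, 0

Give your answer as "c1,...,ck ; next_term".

  a_3 = 0·3 + 0·0 + 1·4 = 4
  a_4 = 0·4 + 0·3 + 1·0 = 0
  a_5 = 0·0 + 0·4 + 1·3 = 3
  a_6 = 0·3 + 0·0 + 1·4 = 4
  a_7 = 0·4 + 0·3 + 1·0 = 0
  a_8 = 0·0 + 0·4 + 1·3 = 3
  a_9 = 0·3 + 0·0 + 1·4 = 4
  a_10 = 0·4 + 0·3 + 1·0 = 0
  a_11 = 0·0 + 0·4 + 1·3 = 3

0,0,1 ; 3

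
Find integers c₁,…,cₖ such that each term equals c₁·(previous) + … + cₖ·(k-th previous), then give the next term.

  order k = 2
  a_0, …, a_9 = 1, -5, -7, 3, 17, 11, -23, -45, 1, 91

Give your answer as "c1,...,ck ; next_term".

1,-2 ; 89

  a_2 = 1·-5 + -2·1 = -7
  a_3 = 1·-7 + -2·-5 = 3
  a_4 = 1·3 + -2·-7 = 17
  a_5 = 1·17 + -2·3 = 11
  a_6 = 1·11 + -2·17 = -23
  a_7 = 1·-23 + -2·11 = -45
  a_8 = 1·-45 + -2·-23 = 1
  a_9 = 1·1 + -2·-45 = 91
  a_10 = 1·91 + -2·1 = 89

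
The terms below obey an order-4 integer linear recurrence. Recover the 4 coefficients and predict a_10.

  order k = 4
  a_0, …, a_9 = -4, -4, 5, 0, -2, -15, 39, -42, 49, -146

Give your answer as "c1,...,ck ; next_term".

-2,-2,-3,1 ; 359

  a_4 = -2·0 + -2·5 + -3·-4 + 1·-4 = -2
  a_5 = -2·-2 + -2·0 + -3·5 + 1·-4 = -15
  a_6 = -2·-15 + -2·-2 + -3·0 + 1·5 = 39
  a_7 = -2·39 + -2·-15 + -3·-2 + 1·0 = -42
  a_8 = -2·-42 + -2·39 + -3·-15 + 1·-2 = 49
  a_9 = -2·49 + -2·-42 + -3·39 + 1·-15 = -146
  a_10 = -2·-146 + -2·49 + -3·-42 + 1·39 = 359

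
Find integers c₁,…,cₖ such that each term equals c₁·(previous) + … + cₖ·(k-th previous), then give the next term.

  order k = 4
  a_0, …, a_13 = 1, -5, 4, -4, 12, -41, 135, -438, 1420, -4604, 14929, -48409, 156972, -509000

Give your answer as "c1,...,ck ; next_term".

  a_4 = -3·-4 + 1·4 + 1·-5 + 1·1 = 12
  a_5 = -3·12 + 1·-4 + 1·4 + 1·-5 = -41
  a_6 = -3·-41 + 1·12 + 1·-4 + 1·4 = 135
  a_7 = -3·135 + 1·-41 + 1·12 + 1·-4 = -438
  a_8 = -3·-438 + 1·135 + 1·-41 + 1·12 = 1420
  a_9 = -3·1420 + 1·-438 + 1·135 + 1·-41 = -4604
  a_10 = -3·-4604 + 1·1420 + 1·-438 + 1·135 = 14929
  a_11 = -3·14929 + 1·-4604 + 1·1420 + 1·-438 = -48409
  a_12 = -3·-48409 + 1·14929 + 1·-4604 + 1·1420 = 156972
  a_13 = -3·156972 + 1·-48409 + 1·14929 + 1·-4604 = -509000
  a_14 = -3·-509000 + 1·156972 + 1·-48409 + 1·14929 = 1650492

-3,1,1,1 ; 1650492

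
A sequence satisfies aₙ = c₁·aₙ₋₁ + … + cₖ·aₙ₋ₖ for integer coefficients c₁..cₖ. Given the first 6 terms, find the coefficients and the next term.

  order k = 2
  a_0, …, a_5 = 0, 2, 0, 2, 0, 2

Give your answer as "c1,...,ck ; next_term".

0,1 ; 0

  a_2 = 0·2 + 1·0 = 0
  a_3 = 0·0 + 1·2 = 2
  a_4 = 0·2 + 1·0 = 0
  a_5 = 0·0 + 1·2 = 2
  a_6 = 0·2 + 1·0 = 0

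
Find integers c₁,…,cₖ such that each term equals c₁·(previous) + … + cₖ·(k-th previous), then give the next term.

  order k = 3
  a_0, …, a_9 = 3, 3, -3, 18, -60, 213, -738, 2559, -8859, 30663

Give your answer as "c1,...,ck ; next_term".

-4,-1,3 ; -106116

  a_3 = -4·-3 + -1·3 + 3·3 = 18
  a_4 = -4·18 + -1·-3 + 3·3 = -60
  a_5 = -4·-60 + -1·18 + 3·-3 = 213
  a_6 = -4·213 + -1·-60 + 3·18 = -738
  a_7 = -4·-738 + -1·213 + 3·-60 = 2559
  a_8 = -4·2559 + -1·-738 + 3·213 = -8859
  a_9 = -4·-8859 + -1·2559 + 3·-738 = 30663
  a_10 = -4·30663 + -1·-8859 + 3·2559 = -106116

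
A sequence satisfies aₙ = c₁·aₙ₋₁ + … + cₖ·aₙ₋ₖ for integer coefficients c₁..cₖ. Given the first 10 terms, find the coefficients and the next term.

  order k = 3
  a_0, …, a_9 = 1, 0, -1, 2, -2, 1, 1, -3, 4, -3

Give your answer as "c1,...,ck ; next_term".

-1,0,1 ; 0

  a_3 = -1·-1 + 0·0 + 1·1 = 2
  a_4 = -1·2 + 0·-1 + 1·0 = -2
  a_5 = -1·-2 + 0·2 + 1·-1 = 1
  a_6 = -1·1 + 0·-2 + 1·2 = 1
  a_7 = -1·1 + 0·1 + 1·-2 = -3
  a_8 = -1·-3 + 0·1 + 1·1 = 4
  a_9 = -1·4 + 0·-3 + 1·1 = -3
  a_10 = -1·-3 + 0·4 + 1·-3 = 0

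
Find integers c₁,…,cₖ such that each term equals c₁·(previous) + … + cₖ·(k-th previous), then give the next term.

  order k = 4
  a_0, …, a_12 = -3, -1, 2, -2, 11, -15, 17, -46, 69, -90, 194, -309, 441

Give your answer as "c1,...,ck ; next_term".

  a_4 = -1·-2 + 0·2 + -3·-1 + -2·-3 = 11
  a_5 = -1·11 + 0·-2 + -3·2 + -2·-1 = -15
  a_6 = -1·-15 + 0·11 + -3·-2 + -2·2 = 17
  a_7 = -1·17 + 0·-15 + -3·11 + -2·-2 = -46
  a_8 = -1·-46 + 0·17 + -3·-15 + -2·11 = 69
  a_9 = -1·69 + 0·-46 + -3·17 + -2·-15 = -90
  a_10 = -1·-90 + 0·69 + -3·-46 + -2·17 = 194
  a_11 = -1·194 + 0·-90 + -3·69 + -2·-46 = -309
  a_12 = -1·-309 + 0·194 + -3·-90 + -2·69 = 441
  a_13 = -1·441 + 0·-309 + -3·194 + -2·-90 = -843

-1,0,-3,-2 ; -843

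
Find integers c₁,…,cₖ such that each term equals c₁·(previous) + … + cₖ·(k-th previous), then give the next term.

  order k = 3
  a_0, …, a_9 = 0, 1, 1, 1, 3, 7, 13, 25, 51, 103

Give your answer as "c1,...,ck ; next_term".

2,-1,2 ; 205

  a_3 = 2·1 + -1·1 + 2·0 = 1
  a_4 = 2·1 + -1·1 + 2·1 = 3
  a_5 = 2·3 + -1·1 + 2·1 = 7
  a_6 = 2·7 + -1·3 + 2·1 = 13
  a_7 = 2·13 + -1·7 + 2·3 = 25
  a_8 = 2·25 + -1·13 + 2·7 = 51
  a_9 = 2·51 + -1·25 + 2·13 = 103
  a_10 = 2·103 + -1·51 + 2·25 = 205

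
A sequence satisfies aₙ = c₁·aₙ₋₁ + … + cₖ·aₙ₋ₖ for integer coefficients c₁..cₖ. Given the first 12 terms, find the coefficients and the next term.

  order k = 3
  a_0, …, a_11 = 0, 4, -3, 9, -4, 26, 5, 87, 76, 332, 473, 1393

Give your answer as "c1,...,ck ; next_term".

1,3,-1 ; 2480

  a_3 = 1·-3 + 3·4 + -1·0 = 9
  a_4 = 1·9 + 3·-3 + -1·4 = -4
  a_5 = 1·-4 + 3·9 + -1·-3 = 26
  a_6 = 1·26 + 3·-4 + -1·9 = 5
  a_7 = 1·5 + 3·26 + -1·-4 = 87
  a_8 = 1·87 + 3·5 + -1·26 = 76
  a_9 = 1·76 + 3·87 + -1·5 = 332
  a_10 = 1·332 + 3·76 + -1·87 = 473
  a_11 = 1·473 + 3·332 + -1·76 = 1393
  a_12 = 1·1393 + 3·473 + -1·332 = 2480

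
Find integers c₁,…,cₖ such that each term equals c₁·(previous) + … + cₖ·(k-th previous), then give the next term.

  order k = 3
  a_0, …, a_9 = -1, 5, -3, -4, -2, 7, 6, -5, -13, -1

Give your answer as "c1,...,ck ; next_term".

  a_3 = 0·-3 + -1·5 + -1·-1 = -4
  a_4 = 0·-4 + -1·-3 + -1·5 = -2
  a_5 = 0·-2 + -1·-4 + -1·-3 = 7
  a_6 = 0·7 + -1·-2 + -1·-4 = 6
  a_7 = 0·6 + -1·7 + -1·-2 = -5
  a_8 = 0·-5 + -1·6 + -1·7 = -13
  a_9 = 0·-13 + -1·-5 + -1·6 = -1
  a_10 = 0·-1 + -1·-13 + -1·-5 = 18

0,-1,-1 ; 18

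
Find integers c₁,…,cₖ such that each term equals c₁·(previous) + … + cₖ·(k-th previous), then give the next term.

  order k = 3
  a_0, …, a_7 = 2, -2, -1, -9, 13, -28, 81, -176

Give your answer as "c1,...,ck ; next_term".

-1,2,-3 ; 422

  a_3 = -1·-1 + 2·-2 + -3·2 = -9
  a_4 = -1·-9 + 2·-1 + -3·-2 = 13
  a_5 = -1·13 + 2·-9 + -3·-1 = -28
  a_6 = -1·-28 + 2·13 + -3·-9 = 81
  a_7 = -1·81 + 2·-28 + -3·13 = -176
  a_8 = -1·-176 + 2·81 + -3·-28 = 422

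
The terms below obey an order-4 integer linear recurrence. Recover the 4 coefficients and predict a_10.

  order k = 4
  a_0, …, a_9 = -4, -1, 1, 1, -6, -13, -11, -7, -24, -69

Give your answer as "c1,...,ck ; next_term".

  a_4 = 2·1 + -2·1 + 2·-1 + 1·-4 = -6
  a_5 = 2·-6 + -2·1 + 2·1 + 1·-1 = -13
  a_6 = 2·-13 + -2·-6 + 2·1 + 1·1 = -11
  a_7 = 2·-11 + -2·-13 + 2·-6 + 1·1 = -7
  a_8 = 2·-7 + -2·-11 + 2·-13 + 1·-6 = -24
  a_9 = 2·-24 + -2·-7 + 2·-11 + 1·-13 = -69
  a_10 = 2·-69 + -2·-24 + 2·-7 + 1·-11 = -115

2,-2,2,1 ; -115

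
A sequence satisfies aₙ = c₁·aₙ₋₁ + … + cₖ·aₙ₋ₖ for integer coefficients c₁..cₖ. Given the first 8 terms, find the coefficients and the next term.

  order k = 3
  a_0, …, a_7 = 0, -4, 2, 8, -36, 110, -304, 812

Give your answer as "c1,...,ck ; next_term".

-4,-4,-1 ; -2142

  a_3 = -4·2 + -4·-4 + -1·0 = 8
  a_4 = -4·8 + -4·2 + -1·-4 = -36
  a_5 = -4·-36 + -4·8 + -1·2 = 110
  a_6 = -4·110 + -4·-36 + -1·8 = -304
  a_7 = -4·-304 + -4·110 + -1·-36 = 812
  a_8 = -4·812 + -4·-304 + -1·110 = -2142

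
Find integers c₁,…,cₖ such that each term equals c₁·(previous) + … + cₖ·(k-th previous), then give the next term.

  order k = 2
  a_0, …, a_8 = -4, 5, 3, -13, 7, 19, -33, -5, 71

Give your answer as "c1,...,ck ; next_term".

-1,-2 ; -61

  a_2 = -1·5 + -2·-4 = 3
  a_3 = -1·3 + -2·5 = -13
  a_4 = -1·-13 + -2·3 = 7
  a_5 = -1·7 + -2·-13 = 19
  a_6 = -1·19 + -2·7 = -33
  a_7 = -1·-33 + -2·19 = -5
  a_8 = -1·-5 + -2·-33 = 71
  a_9 = -1·71 + -2·-5 = -61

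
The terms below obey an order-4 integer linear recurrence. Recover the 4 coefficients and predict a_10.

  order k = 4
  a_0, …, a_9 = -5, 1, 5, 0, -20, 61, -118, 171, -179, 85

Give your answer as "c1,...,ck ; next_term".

  a_4 = -3·0 + -3·5 + 0·1 + 1·-5 = -20
  a_5 = -3·-20 + -3·0 + 0·5 + 1·1 = 61
  a_6 = -3·61 + -3·-20 + 0·0 + 1·5 = -118
  a_7 = -3·-118 + -3·61 + 0·-20 + 1·0 = 171
  a_8 = -3·171 + -3·-118 + 0·61 + 1·-20 = -179
  a_9 = -3·-179 + -3·171 + 0·-118 + 1·61 = 85
  a_10 = -3·85 + -3·-179 + 0·171 + 1·-118 = 164

-3,-3,0,1 ; 164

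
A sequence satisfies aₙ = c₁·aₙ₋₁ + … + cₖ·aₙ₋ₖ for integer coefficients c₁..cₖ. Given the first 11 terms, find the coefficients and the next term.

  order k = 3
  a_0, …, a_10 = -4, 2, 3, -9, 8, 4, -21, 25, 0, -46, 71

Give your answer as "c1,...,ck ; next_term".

-1,-1,1 ; -25

  a_3 = -1·3 + -1·2 + 1·-4 = -9
  a_4 = -1·-9 + -1·3 + 1·2 = 8
  a_5 = -1·8 + -1·-9 + 1·3 = 4
  a_6 = -1·4 + -1·8 + 1·-9 = -21
  a_7 = -1·-21 + -1·4 + 1·8 = 25
  a_8 = -1·25 + -1·-21 + 1·4 = 0
  a_9 = -1·0 + -1·25 + 1·-21 = -46
  a_10 = -1·-46 + -1·0 + 1·25 = 71
  a_11 = -1·71 + -1·-46 + 1·0 = -25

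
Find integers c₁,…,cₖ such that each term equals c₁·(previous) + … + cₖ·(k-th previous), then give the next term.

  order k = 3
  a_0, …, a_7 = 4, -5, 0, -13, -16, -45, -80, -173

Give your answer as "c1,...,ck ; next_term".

  a_3 = 2·0 + 1·-5 + -2·4 = -13
  a_4 = 2·-13 + 1·0 + -2·-5 = -16
  a_5 = 2·-16 + 1·-13 + -2·0 = -45
  a_6 = 2·-45 + 1·-16 + -2·-13 = -80
  a_7 = 2·-80 + 1·-45 + -2·-16 = -173
  a_8 = 2·-173 + 1·-80 + -2·-45 = -336

2,1,-2 ; -336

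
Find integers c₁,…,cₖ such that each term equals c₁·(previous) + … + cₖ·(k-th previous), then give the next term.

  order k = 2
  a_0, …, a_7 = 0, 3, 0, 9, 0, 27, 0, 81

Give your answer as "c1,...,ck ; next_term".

0,3 ; 0

  a_2 = 0·3 + 3·0 = 0
  a_3 = 0·0 + 3·3 = 9
  a_4 = 0·9 + 3·0 = 0
  a_5 = 0·0 + 3·9 = 27
  a_6 = 0·27 + 3·0 = 0
  a_7 = 0·0 + 3·27 = 81
  a_8 = 0·81 + 3·0 = 0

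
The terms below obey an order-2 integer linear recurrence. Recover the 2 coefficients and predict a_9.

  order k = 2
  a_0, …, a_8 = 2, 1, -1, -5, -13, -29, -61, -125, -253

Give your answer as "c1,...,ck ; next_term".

  a_2 = 3·1 + -2·2 = -1
  a_3 = 3·-1 + -2·1 = -5
  a_4 = 3·-5 + -2·-1 = -13
  a_5 = 3·-13 + -2·-5 = -29
  a_6 = 3·-29 + -2·-13 = -61
  a_7 = 3·-61 + -2·-29 = -125
  a_8 = 3·-125 + -2·-61 = -253
  a_9 = 3·-253 + -2·-125 = -509

3,-2 ; -509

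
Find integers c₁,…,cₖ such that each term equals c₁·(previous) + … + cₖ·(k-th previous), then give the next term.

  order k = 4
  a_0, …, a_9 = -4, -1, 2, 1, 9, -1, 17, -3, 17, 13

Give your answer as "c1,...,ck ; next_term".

-1,2,2,-2 ; -19

  a_4 = -1·1 + 2·2 + 2·-1 + -2·-4 = 9
  a_5 = -1·9 + 2·1 + 2·2 + -2·-1 = -1
  a_6 = -1·-1 + 2·9 + 2·1 + -2·2 = 17
  a_7 = -1·17 + 2·-1 + 2·9 + -2·1 = -3
  a_8 = -1·-3 + 2·17 + 2·-1 + -2·9 = 17
  a_9 = -1·17 + 2·-3 + 2·17 + -2·-1 = 13
  a_10 = -1·13 + 2·17 + 2·-3 + -2·17 = -19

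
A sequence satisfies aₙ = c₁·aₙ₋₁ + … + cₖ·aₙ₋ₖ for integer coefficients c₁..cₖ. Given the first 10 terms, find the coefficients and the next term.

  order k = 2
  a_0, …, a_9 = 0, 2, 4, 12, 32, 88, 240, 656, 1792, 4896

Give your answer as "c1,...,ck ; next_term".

  a_2 = 2·2 + 2·0 = 4
  a_3 = 2·4 + 2·2 = 12
  a_4 = 2·12 + 2·4 = 32
  a_5 = 2·32 + 2·12 = 88
  a_6 = 2·88 + 2·32 = 240
  a_7 = 2·240 + 2·88 = 656
  a_8 = 2·656 + 2·240 = 1792
  a_9 = 2·1792 + 2·656 = 4896
  a_10 = 2·4896 + 2·1792 = 13376

2,2 ; 13376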